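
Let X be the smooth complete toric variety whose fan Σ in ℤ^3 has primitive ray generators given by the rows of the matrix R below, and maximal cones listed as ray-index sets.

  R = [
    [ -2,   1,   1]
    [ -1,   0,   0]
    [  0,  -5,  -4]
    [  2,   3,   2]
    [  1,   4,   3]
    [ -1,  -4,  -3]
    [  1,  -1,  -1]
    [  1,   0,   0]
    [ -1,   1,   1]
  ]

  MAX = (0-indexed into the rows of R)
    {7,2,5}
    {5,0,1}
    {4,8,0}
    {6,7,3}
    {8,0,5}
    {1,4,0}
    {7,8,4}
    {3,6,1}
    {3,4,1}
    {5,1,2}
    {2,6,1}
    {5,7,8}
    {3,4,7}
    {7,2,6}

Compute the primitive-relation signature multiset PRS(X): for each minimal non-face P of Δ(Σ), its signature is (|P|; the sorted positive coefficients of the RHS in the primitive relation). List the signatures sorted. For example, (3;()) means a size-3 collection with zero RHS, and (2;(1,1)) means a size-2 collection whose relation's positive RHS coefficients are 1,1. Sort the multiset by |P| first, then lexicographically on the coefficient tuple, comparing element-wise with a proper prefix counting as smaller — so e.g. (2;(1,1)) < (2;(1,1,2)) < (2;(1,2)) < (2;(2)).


The 15 primitive collections of Σ (r=9, n=3):

  • {1,7}:  v_{1} + v_{7} = 0  so sig = (2;())
  • {4,5}:  v_{4} + v_{5} = 0  so sig = (2;())
  • {6,8}:  v_{6} + v_{8} = 0  so sig = (2;())
  • {0,6}:  v_{0} + v_{6} = v_{1}  so sig = (2;(1))
  • {0,7}:  v_{0} + v_{7} = v_{8}  so sig = (2;(1))
  • {1,8}:  v_{1} + v_{8} = v_{0}  so sig = (2;(1))
  • {2,4}:  v_{2} + v_{4} = v_{6}  so sig = (2;(1))
  • {2,8}:  v_{2} + v_{8} = v_{5}  so sig = (2;(1))
  • {3,5}:  v_{3} + v_{5} = v_{6}  so sig = (2;(1))
  • {3,8}:  v_{3} + v_{8} = v_{4}  so sig = (2;(1))
  • {4,6}:  v_{4} + v_{6} = v_{3}  so sig = (2;(1))
  • {5,6}:  v_{5} + v_{6} = v_{2}  so sig = (2;(1))
  • {0,2}:  v_{0} + v_{2} = v_{1} + v_{5}  so sig = (2;(1,1))
  • {0,3}:  v_{0} + v_{3} = v_{1} + v_{4}  so sig = (2;(1,1))
  • {2,3}:  v_{2} + v_{3} = 2·v_{6}  so sig = (2;(2))

so the primitive-relation signature multiset is
    |P|=2: 15 collections, coeffs (), (), (), (1), (1), (1), (1), (1), (1), (1), (1), (1), (1,1), (1,1), (2)


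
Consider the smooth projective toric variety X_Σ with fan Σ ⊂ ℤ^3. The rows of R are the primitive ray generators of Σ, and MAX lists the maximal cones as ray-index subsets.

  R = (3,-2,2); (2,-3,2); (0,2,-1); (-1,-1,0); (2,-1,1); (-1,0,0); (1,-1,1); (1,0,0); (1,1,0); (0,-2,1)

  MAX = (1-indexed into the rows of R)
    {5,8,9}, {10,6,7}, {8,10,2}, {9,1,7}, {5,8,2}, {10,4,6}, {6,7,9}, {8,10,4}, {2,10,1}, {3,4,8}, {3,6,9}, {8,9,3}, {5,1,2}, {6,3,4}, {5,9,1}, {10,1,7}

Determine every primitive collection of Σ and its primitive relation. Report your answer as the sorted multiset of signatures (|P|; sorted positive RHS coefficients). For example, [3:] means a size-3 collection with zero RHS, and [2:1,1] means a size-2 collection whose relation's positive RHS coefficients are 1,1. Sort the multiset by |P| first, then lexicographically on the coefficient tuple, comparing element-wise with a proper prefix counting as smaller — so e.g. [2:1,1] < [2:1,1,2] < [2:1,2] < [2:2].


Primitive collections (21):

  {3,10}:  v_{3} + v_{10} = 0 ; sig = [2:]
  {4,9}:  v_{4} + v_{9} = 0 ; sig = [2:]
  {6,8}:  v_{6} + v_{8} = 0 ; sig = [2:]
  {1,4}:  v_{1} + v_{4} = v_{2} ; sig = [2:1]
  {2,3}:  v_{2} + v_{3} = v_{5} ; sig = [2:1]
  {2,9}:  v_{2} + v_{9} = v_{1} ; sig = [2:1]
  {3,7}:  v_{3} + v_{7} = v_{9} ; sig = [2:1]
  {4,7}:  v_{4} + v_{7} = v_{10} ; sig = [2:1]
  {5,6}:  v_{5} + v_{6} = v_{7} ; sig = [2:1]
  {5,7}:  v_{5} + v_{7} = v_{1} ; sig = [2:1]
  {5,10}:  v_{5} + v_{10} = v_{2} ; sig = [2:1]
  {7,8}:  v_{7} + v_{8} = v_{5} ; sig = [2:1]
  {9,10}:  v_{9} + v_{10} = v_{7} ; sig = [2:1]
  {1,3}:  v_{1} + v_{3} = v_{5} + v_{9} ; sig = [2:1,1]
  {2,6}:  v_{2} + v_{6} = v_{7} + v_{10} ; sig = [2:1,1]
  {2,7}:  v_{2} + v_{7} = v_{1} + v_{10} ; sig = [2:1,1]
  {3,5}:  v_{3} + v_{5} = v_{8} + v_{9} ; sig = [2:1,1]
  {4,5}:  v_{4} + v_{5} = v_{8} + v_{10} ; sig = [2:1,1]
  {2,4}:  v_{2} + v_{4} = v_{8} + 2·v_{10} ; sig = [2:1,2]
  {1,6}:  v_{1} + v_{6} = 2·v_{7} ; sig = [2:2]
  {1,8}:  v_{1} + v_{8} = 2·v_{5} ; sig = [2:2]

Signatures (|P|; sorted positive RHS coefficients), sorted:
[[2:], [2:], [2:], [2:1], [2:1], [2:1], [2:1], [2:1], [2:1], [2:1], [2:1], [2:1], [2:1], [2:1,1], [2:1,1], [2:1,1], [2:1,1], [2:1,1], [2:1,2], [2:2], [2:2]]


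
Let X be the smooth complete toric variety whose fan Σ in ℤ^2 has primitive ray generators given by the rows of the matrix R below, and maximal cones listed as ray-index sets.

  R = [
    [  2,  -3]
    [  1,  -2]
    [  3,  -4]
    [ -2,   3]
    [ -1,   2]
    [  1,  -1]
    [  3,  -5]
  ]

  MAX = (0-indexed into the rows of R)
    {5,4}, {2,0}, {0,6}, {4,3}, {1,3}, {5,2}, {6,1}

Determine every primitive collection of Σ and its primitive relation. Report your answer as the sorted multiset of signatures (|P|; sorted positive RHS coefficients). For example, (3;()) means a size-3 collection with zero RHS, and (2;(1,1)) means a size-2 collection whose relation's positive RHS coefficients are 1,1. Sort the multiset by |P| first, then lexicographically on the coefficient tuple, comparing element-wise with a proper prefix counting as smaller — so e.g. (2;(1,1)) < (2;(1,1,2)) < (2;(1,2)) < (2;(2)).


Minimal non-faces — 14 found among 7 rays, 7 max cones:

  P={0,3}:  v_{0} + v_{3} = 0  so sig = (2;())
  P={1,4}:  v_{1} + v_{4} = 0  so sig = (2;())
  P={0,1}:  v_{0} + v_{1} = v_{6}  so sig = (2;(1))
  P={0,4}:  v_{0} + v_{4} = v_{5}  so sig = (2;(1))
  P={0,5}:  v_{0} + v_{5} = v_{2}  so sig = (2;(1))
  P={1,5}:  v_{1} + v_{5} = v_{0}  so sig = (2;(1))
  P={2,3}:  v_{2} + v_{3} = v_{5}  so sig = (2;(1))
  P={3,5}:  v_{3} + v_{5} = v_{4}  so sig = (2;(1))
  P={3,6}:  v_{3} + v_{6} = v_{1}  so sig = (2;(1))
  P={4,6}:  v_{4} + v_{6} = v_{0}  so sig = (2;(1))
  P={1,2}:  v_{1} + v_{2} = 2·v_{0}  so sig = (2;(2))
  P={2,4}:  v_{2} + v_{4} = 2·v_{5}  so sig = (2;(2))
  P={5,6}:  v_{5} + v_{6} = 2·v_{0}  so sig = (2;(2))
  P={2,6}:  v_{2} + v_{6} = 3·v_{0}  so sig = (2;(3))

Hence PRS(X_Σ) =
    |P|=2: 14 collections, coeffs (), (), (1), (1), (1), (1), (1), (1), (1), (1), (2), (2), (2), (3)


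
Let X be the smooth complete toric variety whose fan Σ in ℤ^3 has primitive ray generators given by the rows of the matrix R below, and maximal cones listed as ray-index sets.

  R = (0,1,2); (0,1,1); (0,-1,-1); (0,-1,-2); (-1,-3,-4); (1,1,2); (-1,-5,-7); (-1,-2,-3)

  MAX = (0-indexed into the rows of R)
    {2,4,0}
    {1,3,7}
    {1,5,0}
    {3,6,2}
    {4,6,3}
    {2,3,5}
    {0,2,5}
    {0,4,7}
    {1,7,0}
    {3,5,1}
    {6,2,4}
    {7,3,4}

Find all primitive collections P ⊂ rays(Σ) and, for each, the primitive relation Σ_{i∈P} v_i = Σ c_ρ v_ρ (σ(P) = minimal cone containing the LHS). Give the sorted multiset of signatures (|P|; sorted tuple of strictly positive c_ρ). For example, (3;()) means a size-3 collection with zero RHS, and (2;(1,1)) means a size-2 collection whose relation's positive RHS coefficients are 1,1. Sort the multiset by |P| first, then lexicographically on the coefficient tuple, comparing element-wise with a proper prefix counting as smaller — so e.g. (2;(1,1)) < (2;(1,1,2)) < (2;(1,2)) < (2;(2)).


11 minimal non-faces of Δ(Σ) (on 8 rays):

  {0,3}:  v_{0} + v_{3} = 0  →  sig = (2;())
  {1,2}:  v_{1} + v_{2} = 0  →  sig = (2;())
  {1,4}:  v_{1} + v_{4} = v_{7}  →  sig = (2;(1))
  {2,7}:  v_{2} + v_{7} = v_{4}  →  sig = (2;(1))
  {5,7}:  v_{5} + v_{7} = v_{2}  →  sig = (2;(1))
  {0,6}:  v_{0} + v_{6} = v_{2} + v_{4}  →  sig = (2;(1,1))
  {1,6}:  v_{1} + v_{6} = v_{3} + v_{4}  →  sig = (2;(1,1))
  {6,7}:  v_{6} + v_{7} = v_{3} + 2·v_{4}  →  sig = (2;(1,2))
  {5,6}:  v_{5} + v_{6} = 3·v_{2} + v_{3}  →  sig = (2;(1,3))
  {4,5}:  v_{4} + v_{5} = 2·v_{2}  →  sig = (2;(2))
  {2,3,4}:  v_{2} + v_{3} + v_{4} = v_{6}  →  sig = (3;(1))

Sorted signature multiset PRS(X):
{ (2;()) ×2,  (2;(1)) ×3,  (2;(1,1)) ×2,  (2;(1,2)),  (2;(1,3)),  (2;(2)),  (3;(1)) }


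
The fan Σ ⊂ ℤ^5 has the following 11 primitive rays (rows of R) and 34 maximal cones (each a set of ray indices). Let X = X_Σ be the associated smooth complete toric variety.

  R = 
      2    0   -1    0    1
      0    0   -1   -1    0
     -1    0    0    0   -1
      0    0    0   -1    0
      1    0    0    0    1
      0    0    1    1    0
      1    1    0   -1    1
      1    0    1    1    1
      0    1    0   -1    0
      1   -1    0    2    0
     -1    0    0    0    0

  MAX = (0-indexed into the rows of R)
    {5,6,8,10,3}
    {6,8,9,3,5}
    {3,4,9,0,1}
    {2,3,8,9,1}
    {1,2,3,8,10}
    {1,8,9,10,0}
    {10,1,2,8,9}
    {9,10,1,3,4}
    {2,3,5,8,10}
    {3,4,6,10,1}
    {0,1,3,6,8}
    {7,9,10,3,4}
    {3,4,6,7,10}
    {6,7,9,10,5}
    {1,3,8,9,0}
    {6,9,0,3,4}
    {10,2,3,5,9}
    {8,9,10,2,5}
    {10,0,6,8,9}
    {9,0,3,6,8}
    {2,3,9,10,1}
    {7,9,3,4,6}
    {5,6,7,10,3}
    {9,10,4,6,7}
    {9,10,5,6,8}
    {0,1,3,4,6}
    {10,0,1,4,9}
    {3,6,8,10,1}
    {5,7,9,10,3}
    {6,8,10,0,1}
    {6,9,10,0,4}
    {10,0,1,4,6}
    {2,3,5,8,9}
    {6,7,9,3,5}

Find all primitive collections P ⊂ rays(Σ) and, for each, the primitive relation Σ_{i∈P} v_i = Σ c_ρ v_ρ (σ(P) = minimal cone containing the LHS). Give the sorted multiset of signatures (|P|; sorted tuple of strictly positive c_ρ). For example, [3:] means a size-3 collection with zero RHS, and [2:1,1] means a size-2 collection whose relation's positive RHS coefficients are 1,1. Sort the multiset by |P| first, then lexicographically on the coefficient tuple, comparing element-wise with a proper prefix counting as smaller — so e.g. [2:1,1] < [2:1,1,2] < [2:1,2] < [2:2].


|primitive collections| = 15. Relations:

  {1,5}:  v_{1} + v_{5} = 0  →  sig = [2:]
  {2,4}:  v_{2} + v_{4} = 0  →  sig = [2:]
  {1,7}:  v_{1} + v_{7} = v_{4}  →  sig = [2:1]
  {2,6}:  v_{2} + v_{6} = v_{8}  →  sig = [2:1]
  {2,7}:  v_{2} + v_{7} = v_{5}  →  sig = [2:1]
  {4,5}:  v_{4} + v_{5} = v_{7}  →  sig = [2:1]
  {4,8}:  v_{4} + v_{8} = v_{6}  →  sig = [2:1]
  {0,5}:  v_{0} + v_{5} = v_{6} + v_{9}  →  sig = [2:1,1]
  {7,8}:  v_{7} + v_{8} = v_{5} + v_{6}  →  sig = [2:1,1]
  {0,2}:  v_{0} + v_{2} = v_{1} + v_{8} + v_{9}  →  sig = [2:1,1,1]
  {0,7}:  v_{0} + v_{7} = v_{4} + v_{6} + v_{9}  →  sig = [2:1,1,1]
  {1,6,9}:  v_{1} + v_{6} + v_{9} = v_{0}  →  sig = [3:1]
  {0,3,10}:  v_{0} + v_{3} + v_{10} = v_{1} + v_{4}  →  sig = [3:1,1]
  {3,8,9,10}:  v_{3} + v_{8} + v_{9} + v_{10} = 0  →  sig = [4:]
  {3,6,9,10}:  v_{3} + v_{6} + v_{9} + v_{10} = v_{4}  →  sig = [4:1]

Sorted signature multiset PRS(X):
    |P|=2: 11 collections, coeffs (), (), (1), (1), (1), (1), (1), (1,1), (1,1), (1,1,1), (1,1,1)
    |P|=3: 2 collections, coeffs (1), (1,1)
    |P|=4: 2 collections, coeffs (), (1)


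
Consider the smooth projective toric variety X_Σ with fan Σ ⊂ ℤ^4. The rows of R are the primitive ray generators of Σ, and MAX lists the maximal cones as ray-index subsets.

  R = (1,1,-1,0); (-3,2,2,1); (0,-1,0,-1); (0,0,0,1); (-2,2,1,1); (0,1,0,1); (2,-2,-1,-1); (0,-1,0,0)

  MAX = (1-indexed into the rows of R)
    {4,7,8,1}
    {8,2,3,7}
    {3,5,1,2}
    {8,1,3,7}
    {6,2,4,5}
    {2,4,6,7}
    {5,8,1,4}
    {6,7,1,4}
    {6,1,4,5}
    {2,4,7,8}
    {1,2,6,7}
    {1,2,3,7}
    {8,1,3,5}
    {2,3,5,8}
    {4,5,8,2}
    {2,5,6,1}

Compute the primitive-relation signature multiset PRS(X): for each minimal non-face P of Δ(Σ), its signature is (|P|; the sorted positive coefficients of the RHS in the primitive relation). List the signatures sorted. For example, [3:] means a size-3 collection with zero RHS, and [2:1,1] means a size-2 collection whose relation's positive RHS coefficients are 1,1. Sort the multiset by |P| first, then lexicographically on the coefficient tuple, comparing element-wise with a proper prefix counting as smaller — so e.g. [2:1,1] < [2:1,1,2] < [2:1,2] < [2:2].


6 collections generate NE(X_Σ); each relation:

  P={3,6}:  v_{3} + v_{6} = 0  ⟹  sig = [2:]
  P={5,7}:  v_{5} + v_{7} = 0  ⟹  sig = [2:]
  P={3,4}:  v_{3} + v_{4} = v_{8}  ⟹  sig = [2:1]
  P={6,8}:  v_{6} + v_{8} = v_{4}  ⟹  sig = [2:1]
  P={1,2,8}:  v_{1} + v_{2} + v_{8} = v_{5}  ⟹  sig = [3:1]
  P={1,2,4}:  v_{1} + v_{2} + v_{4} = v_{5} + v_{6}  ⟹  sig = [3:1,1]

Sorted signature multiset PRS(X):
[[2:], [2:], [2:1], [2:1], [3:1], [3:1,1]]


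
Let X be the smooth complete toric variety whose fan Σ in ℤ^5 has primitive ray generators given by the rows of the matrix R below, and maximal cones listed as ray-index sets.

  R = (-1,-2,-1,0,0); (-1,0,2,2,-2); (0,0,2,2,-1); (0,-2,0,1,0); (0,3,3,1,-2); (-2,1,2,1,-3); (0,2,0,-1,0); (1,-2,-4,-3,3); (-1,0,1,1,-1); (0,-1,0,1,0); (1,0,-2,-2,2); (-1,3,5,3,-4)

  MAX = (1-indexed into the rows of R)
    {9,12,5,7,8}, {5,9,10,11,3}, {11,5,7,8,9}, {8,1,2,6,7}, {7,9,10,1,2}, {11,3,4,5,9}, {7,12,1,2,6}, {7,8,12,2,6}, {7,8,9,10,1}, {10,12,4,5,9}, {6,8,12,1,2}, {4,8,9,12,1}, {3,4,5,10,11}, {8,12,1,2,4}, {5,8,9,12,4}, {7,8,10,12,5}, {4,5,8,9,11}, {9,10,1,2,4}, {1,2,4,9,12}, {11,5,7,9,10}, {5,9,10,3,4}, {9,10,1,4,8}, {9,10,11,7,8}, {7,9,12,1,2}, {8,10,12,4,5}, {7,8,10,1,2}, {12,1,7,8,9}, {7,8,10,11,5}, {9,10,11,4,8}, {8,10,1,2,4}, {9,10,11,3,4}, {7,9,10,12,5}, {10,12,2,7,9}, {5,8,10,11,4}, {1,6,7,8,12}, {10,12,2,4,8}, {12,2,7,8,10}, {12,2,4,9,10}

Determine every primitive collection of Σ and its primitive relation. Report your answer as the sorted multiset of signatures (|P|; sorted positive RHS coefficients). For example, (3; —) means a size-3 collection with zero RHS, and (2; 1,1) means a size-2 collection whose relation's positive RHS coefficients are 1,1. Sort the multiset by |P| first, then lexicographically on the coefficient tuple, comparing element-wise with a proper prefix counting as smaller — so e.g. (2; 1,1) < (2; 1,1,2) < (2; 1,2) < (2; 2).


Minimal non-faces — 23 found among 12 rays, 38 max cones:

  {2,11}:  v_{2} + v_{11} = 0 ; sig = (2; —)
  {4,7}:  v_{4} + v_{7} = 0 ; sig = (2; —)
  {2,5}:  v_{2} + v_{5} = v_{12} ; sig = (2; 1)
  {11,12}:  v_{11} + v_{12} = v_{5} ; sig = (2; 1)
  {1,3}:  v_{1} + v_{3} = v_{4} + v_{9} ; sig = (2; 1,1)
  {1,11}:  v_{1} + v_{11} = v_{8} + v_{9} ; sig = (2; 1,1)
  {3,6}:  v_{3} + v_{6} = v_{1} + v_{12} ; sig = (2; 1,1)
  {3,8}:  v_{3} + v_{8} = v_{4} + v_{11} ; sig = (2; 1,1)
  {1,5}:  v_{1} + v_{5} = v_{8} + v_{9} + v_{12} ; sig = (2; 1,1,1)
  {2,3}:  v_{2} + v_{3} = v_{4} + v_{5} + v_{9} + v_{10} ; sig = (2; 1,1,1,1)
  {3,7}:  v_{3} + v_{7} = v_{5} + v_{9} + v_{10} + v_{11} ; sig = (2; 1,1,1,1)
  {4,6}:  v_{4} + v_{6} = v_{1} + v_{2} + v_{8} + v_{12} ; sig = (2; 1,1,1,1)
  {6,11}:  v_{6} + v_{11} = v_{1} + v_{7} + v_{8} + v_{12} ; sig = (2; 1,1,1,1)
  {3,12}:  v_{3} + v_{12} = v_{4} + 2·v_{5} + v_{9} + v_{10} ; sig = (2; 1,1,1,2)
  {5,6}:  v_{5} + v_{6} = v_{1} + v_{7} + v_{8} + 2·v_{12} ; sig = (2; 1,1,1,2)
  {6,9}:  v_{6} + v_{9} = 2·v_{1} + v_{7} + v_{12} ; sig = (2; 1,1,2)
  {6,10}:  v_{6} + v_{10} = 3·v_{2} + v_{7} + v_{8} ; sig = (2; 1,1,3)
  {2,8,9}:  v_{2} + v_{8} + v_{9} = v_{1} ; sig = (3; 1)
  {1,10,12}:  v_{1} + v_{10} + v_{12} = 2·v_{2} ; sig = (3; 2)
  {5,8,9,10}:  v_{5} + v_{8} + v_{9} + v_{10} = 0 ; sig = (4; —)
  {8,9,10,12}:  v_{8} + v_{9} + v_{10} + v_{12} = v_{2} ; sig = (4; 1)
  {1,2,7,8,12}:  v_{1} + v_{2} + v_{7} + v_{8} + v_{12} = v_{6} ; sig = (5; 1)
  {4,5,9,10,11}:  v_{4} + v_{5} + v_{9} + v_{10} + v_{11} = v_{3} ; sig = (5; 1)

Hence PRS(X_Σ) =
    |P|=2: 17 collections, coeffs (), (), (1), (1), (1,1), (1,1), (1,1), (1,1), (1,1,1), (1,1,1,1), (1,1,1,1), (1,1,1,1), (1,1,1,1), (1,1,1,2), (1,1,1,2), (1,1,2), (1,1,3)
    |P|=3: 2 collections, coeffs (1), (2)
    |P|=4: 2 collections, coeffs (), (1)
    |P|=5: 2 collections, coeffs (1), (1)


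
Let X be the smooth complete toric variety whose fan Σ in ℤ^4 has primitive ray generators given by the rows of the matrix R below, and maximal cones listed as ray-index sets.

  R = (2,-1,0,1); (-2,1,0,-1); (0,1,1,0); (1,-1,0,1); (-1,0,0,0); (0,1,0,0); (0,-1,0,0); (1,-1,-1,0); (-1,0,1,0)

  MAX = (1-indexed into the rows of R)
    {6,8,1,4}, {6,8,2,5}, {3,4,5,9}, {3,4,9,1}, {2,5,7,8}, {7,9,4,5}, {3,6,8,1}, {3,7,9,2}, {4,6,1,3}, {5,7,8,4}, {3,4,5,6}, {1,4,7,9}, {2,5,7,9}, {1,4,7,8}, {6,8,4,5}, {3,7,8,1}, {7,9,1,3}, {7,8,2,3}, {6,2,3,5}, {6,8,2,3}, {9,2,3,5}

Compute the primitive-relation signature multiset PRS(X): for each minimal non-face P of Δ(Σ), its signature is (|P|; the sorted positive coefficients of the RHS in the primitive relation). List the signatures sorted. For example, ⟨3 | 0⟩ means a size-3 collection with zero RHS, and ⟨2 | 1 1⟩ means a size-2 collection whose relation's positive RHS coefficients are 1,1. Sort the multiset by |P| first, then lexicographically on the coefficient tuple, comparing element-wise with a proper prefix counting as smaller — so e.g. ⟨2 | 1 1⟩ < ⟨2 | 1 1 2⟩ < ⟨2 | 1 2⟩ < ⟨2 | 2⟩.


10 minimal non-faces of Δ(Σ) (on 9 rays):

  {1,2}:  v_{1} + v_{2} = 0  →  sig = ⟨2 | 0⟩
  {6,7}:  v_{6} + v_{7} = 0  →  sig = ⟨2 | 0⟩
  {1,5}:  v_{1} + v_{5} = v_{4}  →  sig = ⟨2 | 1⟩
  {2,4}:  v_{2} + v_{4} = v_{5}  →  sig = ⟨2 | 1⟩
  {8,9}:  v_{8} + v_{9} = v_{7}  →  sig = ⟨2 | 1⟩
  {6,9}:  v_{6} + v_{9} = v_{3} + v_{5}  →  sig = ⟨2 | 1 1⟩
  {3,5,8}:  v_{3} + v_{5} + v_{8} = 0  →  sig = ⟨3 | 0⟩
  {3,4,8}:  v_{3} + v_{4} + v_{8} = v_{1}  →  sig = ⟨3 | 1⟩
  {3,5,7}:  v_{3} + v_{5} + v_{7} = v_{9}  →  sig = ⟨3 | 1⟩
  {3,4,7}:  v_{3} + v_{4} + v_{7} = v_{1} + v_{9}  →  sig = ⟨3 | 1 1⟩

Hence PRS(X_Σ) =
[⟨2 | 0⟩, ⟨2 | 0⟩, ⟨2 | 1⟩, ⟨2 | 1⟩, ⟨2 | 1⟩, ⟨2 | 1 1⟩, ⟨3 | 0⟩, ⟨3 | 1⟩, ⟨3 | 1⟩, ⟨3 | 1 1⟩]


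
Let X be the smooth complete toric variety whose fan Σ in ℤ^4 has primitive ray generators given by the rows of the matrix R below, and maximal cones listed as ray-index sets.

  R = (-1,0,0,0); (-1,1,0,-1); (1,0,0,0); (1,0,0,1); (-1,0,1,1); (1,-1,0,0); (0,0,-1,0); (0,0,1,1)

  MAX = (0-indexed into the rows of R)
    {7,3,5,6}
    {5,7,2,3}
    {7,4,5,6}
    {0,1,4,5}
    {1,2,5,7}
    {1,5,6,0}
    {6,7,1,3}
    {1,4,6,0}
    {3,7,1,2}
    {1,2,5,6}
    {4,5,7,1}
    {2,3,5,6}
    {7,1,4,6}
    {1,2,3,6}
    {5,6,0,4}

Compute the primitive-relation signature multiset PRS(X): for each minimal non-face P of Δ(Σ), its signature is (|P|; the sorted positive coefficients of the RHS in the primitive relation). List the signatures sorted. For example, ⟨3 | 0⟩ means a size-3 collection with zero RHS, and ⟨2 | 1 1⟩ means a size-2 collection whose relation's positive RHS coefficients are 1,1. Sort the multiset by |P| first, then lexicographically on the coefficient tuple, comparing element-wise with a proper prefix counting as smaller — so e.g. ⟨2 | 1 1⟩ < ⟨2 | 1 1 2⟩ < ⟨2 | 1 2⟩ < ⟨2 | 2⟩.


Δ(Σ) — 8 vertices, 9 min non-faces:

  P = {0,2}:  v_{0} + v_{2} = 0  so sig = ⟨2 | 0⟩
  P = {0,7}:  v_{0} + v_{7} = v_{4}  so sig = ⟨2 | 1⟩
  P = {2,4}:  v_{2} + v_{4} = v_{7}  so sig = ⟨2 | 1⟩
  P = {0,3}:  v_{0} + v_{3} = v_{6} + v_{7}  so sig = ⟨2 | 1 1⟩
  P = {3,4}:  v_{3} + v_{4} = v_{6} + 2·v_{7}  so sig = ⟨2 | 1 2⟩
  P = {1,3,5}:  v_{1} + v_{3} + v_{5} = v_{2}  so sig = ⟨3 | 1⟩
  P = {2,6,7}:  v_{2} + v_{6} + v_{7} = v_{3}  so sig = ⟨3 | 1⟩
  P = {1,5,6,7}:  v_{1} + v_{5} + v_{6} + v_{7} = 0  so sig = ⟨4 | 0⟩
  P = {1,4,5,6}:  v_{1} + v_{4} + v_{5} + v_{6} = v_{0}  so sig = ⟨4 | 1⟩

Signatures (|P|; sorted positive RHS coefficients), sorted:
    ⟨2 | 0⟩
    ⟨2 | 1⟩
    ⟨2 | 1⟩
    ⟨2 | 1 1⟩
    ⟨2 | 1 2⟩
    ⟨3 | 1⟩
    ⟨3 | 1⟩
    ⟨4 | 0⟩
    ⟨4 | 1⟩


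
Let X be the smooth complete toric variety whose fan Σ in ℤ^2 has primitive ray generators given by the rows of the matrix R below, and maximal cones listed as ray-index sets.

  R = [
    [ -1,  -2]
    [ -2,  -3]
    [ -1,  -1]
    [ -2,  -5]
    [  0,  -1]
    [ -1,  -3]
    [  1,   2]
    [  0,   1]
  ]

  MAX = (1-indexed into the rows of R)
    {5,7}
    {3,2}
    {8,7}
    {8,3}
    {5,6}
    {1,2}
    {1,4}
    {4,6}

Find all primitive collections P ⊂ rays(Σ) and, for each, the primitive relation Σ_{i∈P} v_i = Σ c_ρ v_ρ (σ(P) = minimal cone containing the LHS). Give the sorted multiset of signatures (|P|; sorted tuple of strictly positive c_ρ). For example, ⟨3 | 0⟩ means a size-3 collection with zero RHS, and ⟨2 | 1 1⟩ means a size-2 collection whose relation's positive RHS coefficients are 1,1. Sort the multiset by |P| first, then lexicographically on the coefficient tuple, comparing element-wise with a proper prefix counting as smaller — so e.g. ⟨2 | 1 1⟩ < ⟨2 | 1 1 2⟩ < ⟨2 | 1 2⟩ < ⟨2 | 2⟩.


20 minimal non-faces of Δ(Σ) (on 8 rays):

  • {1,7}:  v_{1} + v_{7} = 0  →  sig = ⟨2 | 0⟩
  • {5,8}:  v_{5} + v_{8} = 0  →  sig = ⟨2 | 0⟩
  • {1,3}:  v_{1} + v_{3} = v_{2}  →  sig = ⟨2 | 1⟩
  • {1,5}:  v_{1} + v_{5} = v_{6}  →  sig = ⟨2 | 1⟩
  • {1,6}:  v_{1} + v_{6} = v_{4}  →  sig = ⟨2 | 1⟩
  • {1,8}:  v_{1} + v_{8} = v_{3}  →  sig = ⟨2 | 1⟩
  • {2,7}:  v_{2} + v_{7} = v_{3}  →  sig = ⟨2 | 1⟩
  • {3,5}:  v_{3} + v_{5} = v_{1}  →  sig = ⟨2 | 1⟩
  • {3,7}:  v_{3} + v_{7} = v_{8}  →  sig = ⟨2 | 1⟩
  • {4,7}:  v_{4} + v_{7} = v_{6}  →  sig = ⟨2 | 1⟩
  • {6,7}:  v_{6} + v_{7} = v_{5}  →  sig = ⟨2 | 1⟩
  • {6,8}:  v_{6} + v_{8} = v_{1}  →  sig = ⟨2 | 1⟩
  • {2,5}:  v_{2} + v_{5} = 2·v_{1}  →  sig = ⟨2 | 2⟩
  • {2,8}:  v_{2} + v_{8} = 2·v_{3}  →  sig = ⟨2 | 2⟩
  • {3,6}:  v_{3} + v_{6} = 2·v_{1}  →  sig = ⟨2 | 2⟩
  • {4,5}:  v_{4} + v_{5} = 2·v_{6}  →  sig = ⟨2 | 2⟩
  • {4,8}:  v_{4} + v_{8} = 2·v_{1}  →  sig = ⟨2 | 2⟩
  • {2,6}:  v_{2} + v_{6} = 3·v_{1}  →  sig = ⟨2 | 3⟩
  • {3,4}:  v_{3} + v_{4} = 3·v_{1}  →  sig = ⟨2 | 3⟩
  • {2,4}:  v_{2} + v_{4} = 4·v_{1}  →  sig = ⟨2 | 4⟩

so the primitive-relation signature multiset is
    |P|=2: 20 collections, coeffs (), (), (1), (1), (1), (1), (1), (1), (1), (1), (1), (1), (2), (2), (2), (2), (2), (3), (3), (4)


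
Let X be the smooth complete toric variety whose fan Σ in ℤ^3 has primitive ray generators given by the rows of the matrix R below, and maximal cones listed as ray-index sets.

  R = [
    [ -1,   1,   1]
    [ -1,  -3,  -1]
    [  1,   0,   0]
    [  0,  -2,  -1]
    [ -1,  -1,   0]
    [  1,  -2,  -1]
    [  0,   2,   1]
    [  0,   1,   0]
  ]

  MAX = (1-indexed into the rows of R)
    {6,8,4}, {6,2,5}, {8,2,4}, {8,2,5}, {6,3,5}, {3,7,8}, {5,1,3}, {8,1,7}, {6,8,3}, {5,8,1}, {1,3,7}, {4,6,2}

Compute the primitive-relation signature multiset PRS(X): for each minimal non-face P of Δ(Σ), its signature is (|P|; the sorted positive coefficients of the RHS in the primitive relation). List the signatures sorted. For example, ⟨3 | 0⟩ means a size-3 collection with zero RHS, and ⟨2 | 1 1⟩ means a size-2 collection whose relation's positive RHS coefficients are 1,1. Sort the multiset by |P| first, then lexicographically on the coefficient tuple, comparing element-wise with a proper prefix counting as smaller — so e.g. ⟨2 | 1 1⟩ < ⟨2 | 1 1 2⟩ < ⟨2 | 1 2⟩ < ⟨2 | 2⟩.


Δ(Σ) — 8 vertices, 14 min non-faces:

  {4,7}:  v_{4} + v_{7} = 0  so sig = ⟨2 | 0⟩
  {1,4}:  v_{1} + v_{4} = v_{5}  so sig = ⟨2 | 1⟩
  {2,7}:  v_{2} + v_{7} = v_{5}  so sig = ⟨2 | 1⟩
  {3,4}:  v_{3} + v_{4} = v_{6}  so sig = ⟨2 | 1⟩
  {4,5}:  v_{4} + v_{5} = v_{2}  so sig = ⟨2 | 1⟩
  {5,7}:  v_{5} + v_{7} = v_{1}  so sig = ⟨2 | 1⟩
  {6,7}:  v_{6} + v_{7} = v_{3}  so sig = ⟨2 | 1⟩
  {1,6}:  v_{1} + v_{6} = v_{3} + v_{5}  so sig = ⟨2 | 1 1⟩
  {2,3}:  v_{2} + v_{3} = v_{5} + v_{6}  so sig = ⟨2 | 1 1⟩
  {1,2}:  v_{1} + v_{2} = 2·v_{5}  so sig = ⟨2 | 2⟩
  {3,5,8}:  v_{3} + v_{5} + v_{8} = 0  so sig = ⟨3 | 0⟩
  {1,3,8}:  v_{1} + v_{3} + v_{8} = v_{7}  so sig = ⟨3 | 1⟩
  {5,6,8}:  v_{5} + v_{6} + v_{8} = v_{4}  so sig = ⟨3 | 1⟩
  {2,6,8}:  v_{2} + v_{6} + v_{8} = 2·v_{4}  so sig = ⟨3 | 2⟩

so the primitive-relation signature multiset is
{ ⟨2 | 0⟩,  ⟨2 | 1⟩ ×6,  ⟨2 | 1 1⟩ ×2,  ⟨2 | 2⟩,  ⟨3 | 0⟩,  ⟨3 | 1⟩ ×2,  ⟨3 | 2⟩ }


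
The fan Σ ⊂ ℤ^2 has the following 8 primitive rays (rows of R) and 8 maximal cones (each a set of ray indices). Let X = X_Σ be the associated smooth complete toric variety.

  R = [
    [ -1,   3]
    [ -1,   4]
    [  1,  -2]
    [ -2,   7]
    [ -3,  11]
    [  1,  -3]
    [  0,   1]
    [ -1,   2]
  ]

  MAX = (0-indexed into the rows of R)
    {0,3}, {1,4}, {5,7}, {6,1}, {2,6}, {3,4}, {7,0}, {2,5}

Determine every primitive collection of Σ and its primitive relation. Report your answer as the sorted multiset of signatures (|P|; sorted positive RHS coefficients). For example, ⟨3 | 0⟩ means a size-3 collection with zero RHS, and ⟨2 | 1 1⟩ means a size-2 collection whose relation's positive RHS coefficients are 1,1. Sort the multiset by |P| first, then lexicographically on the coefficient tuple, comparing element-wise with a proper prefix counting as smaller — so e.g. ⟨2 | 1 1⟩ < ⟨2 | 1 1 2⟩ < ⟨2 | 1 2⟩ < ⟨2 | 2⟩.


Σ has 20 primitive collections:

  P={0,5}:  v_{0} + v_{5} = 0 — sig = ⟨2 | 0⟩
  P={2,7}:  v_{2} + v_{7} = 0 — sig = ⟨2 | 0⟩
  P={0,1}:  v_{0} + v_{1} = v_{3} — sig = ⟨2 | 1⟩
  P={0,2}:  v_{0} + v_{2} = v_{6} — sig = ⟨2 | 1⟩
  P={0,6}:  v_{0} + v_{6} = v_{1} — sig = ⟨2 | 1⟩
  P={1,3}:  v_{1} + v_{3} = v_{4} — sig = ⟨2 | 1⟩
  P={1,5}:  v_{1} + v_{5} = v_{6} — sig = ⟨2 | 1⟩
  P={3,5}:  v_{3} + v_{5} = v_{1} — sig = ⟨2 | 1⟩
  P={5,6}:  v_{5} + v_{6} = v_{2} — sig = ⟨2 | 1⟩
  P={6,7}:  v_{6} + v_{7} = v_{0} — sig = ⟨2 | 1⟩
  P={2,3}:  v_{2} + v_{3} = v_{1} + v_{6} — sig = ⟨2 | 1 1⟩
  P={2,4}:  v_{2} + v_{4} = 2·v_{1} + v_{6} — sig = ⟨2 | 1 2⟩
  P={4,7}:  v_{4} + v_{7} = 2·v_{0} + v_{3} — sig = ⟨2 | 1 2⟩
  P={0,4}:  v_{0} + v_{4} = 2·v_{3} — sig = ⟨2 | 2⟩
  P={1,2}:  v_{1} + v_{2} = 2·v_{6} — sig = ⟨2 | 2⟩
  P={1,7}:  v_{1} + v_{7} = 2·v_{0} — sig = ⟨2 | 2⟩
  P={3,6}:  v_{3} + v_{6} = 2·v_{1} — sig = ⟨2 | 2⟩
  P={4,5}:  v_{4} + v_{5} = 2·v_{1} — sig = ⟨2 | 2⟩
  P={3,7}:  v_{3} + v_{7} = 3·v_{0} — sig = ⟨2 | 3⟩
  P={4,6}:  v_{4} + v_{6} = 3·v_{1} — sig = ⟨2 | 3⟩

Hence PRS(X_Σ) =
[⟨2 | 0⟩, ⟨2 | 0⟩, ⟨2 | 1⟩, ⟨2 | 1⟩, ⟨2 | 1⟩, ⟨2 | 1⟩, ⟨2 | 1⟩, ⟨2 | 1⟩, ⟨2 | 1⟩, ⟨2 | 1⟩, ⟨2 | 1 1⟩, ⟨2 | 1 2⟩, ⟨2 | 1 2⟩, ⟨2 | 2⟩, ⟨2 | 2⟩, ⟨2 | 2⟩, ⟨2 | 2⟩, ⟨2 | 2⟩, ⟨2 | 3⟩, ⟨2 | 3⟩]


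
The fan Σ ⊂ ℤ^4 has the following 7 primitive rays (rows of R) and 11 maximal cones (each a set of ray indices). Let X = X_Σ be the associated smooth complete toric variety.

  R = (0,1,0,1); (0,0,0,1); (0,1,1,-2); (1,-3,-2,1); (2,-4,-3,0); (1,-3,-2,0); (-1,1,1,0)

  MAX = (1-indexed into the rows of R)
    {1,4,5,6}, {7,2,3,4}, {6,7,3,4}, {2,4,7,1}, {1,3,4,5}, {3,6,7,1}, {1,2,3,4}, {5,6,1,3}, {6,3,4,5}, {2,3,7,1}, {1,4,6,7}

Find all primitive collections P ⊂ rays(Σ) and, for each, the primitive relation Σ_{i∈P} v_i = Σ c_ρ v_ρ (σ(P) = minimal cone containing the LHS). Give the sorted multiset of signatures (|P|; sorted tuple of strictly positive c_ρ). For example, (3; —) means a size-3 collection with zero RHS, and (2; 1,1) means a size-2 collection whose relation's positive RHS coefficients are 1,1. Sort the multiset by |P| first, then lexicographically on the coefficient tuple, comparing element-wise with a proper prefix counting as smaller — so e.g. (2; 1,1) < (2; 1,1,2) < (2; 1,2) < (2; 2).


5 collections generate NE(X_Σ); each relation:

  {2,6}:  v_{2} + v_{6} = v_{4}  ⇒ sig = (2; 1)
  {5,7}:  v_{5} + v_{7} = v_{6}  ⇒ sig = (2; 1)
  {2,5}:  v_{2} + v_{5} = v_{1} + v_{3} + 2·v_{4}  ⇒ sig = (2; 1,1,2)
  {1,3,4,7}:  v_{1} + v_{3} + v_{4} + v_{7} = 0  ⇒ sig = (4; —)
  {1,3,4,6}:  v_{1} + v_{3} + v_{4} + v_{6} = v_{5}  ⇒ sig = (4; 1)

so the primitive-relation signature multiset is
[(2; 1), (2; 1), (2; 1,1,2), (4; —), (4; 1)]


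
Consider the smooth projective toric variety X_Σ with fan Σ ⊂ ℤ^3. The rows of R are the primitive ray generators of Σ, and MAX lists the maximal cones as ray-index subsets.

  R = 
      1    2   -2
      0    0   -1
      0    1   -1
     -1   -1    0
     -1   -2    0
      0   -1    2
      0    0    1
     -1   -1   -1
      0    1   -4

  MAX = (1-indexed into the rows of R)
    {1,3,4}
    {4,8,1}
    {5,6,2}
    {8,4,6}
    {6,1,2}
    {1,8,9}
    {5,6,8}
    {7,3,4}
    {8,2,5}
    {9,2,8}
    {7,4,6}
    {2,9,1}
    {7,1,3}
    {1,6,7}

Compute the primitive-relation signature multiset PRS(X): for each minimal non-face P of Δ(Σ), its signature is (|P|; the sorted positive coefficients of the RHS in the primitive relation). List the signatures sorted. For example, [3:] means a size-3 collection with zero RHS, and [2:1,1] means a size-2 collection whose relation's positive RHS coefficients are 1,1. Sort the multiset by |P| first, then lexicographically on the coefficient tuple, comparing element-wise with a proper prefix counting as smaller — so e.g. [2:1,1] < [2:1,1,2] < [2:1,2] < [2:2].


Σ has 20 primitive collections:

  P = {2,7}:  v_{2} + v_{7} = 0  →  sig = [2:]
  P = {2,4}:  v_{2} + v_{4} = v_{8}  →  sig = [2:1]
  P = {3,5}:  v_{3} + v_{5} = v_{8}  →  sig = [2:1]
  P = {3,6}:  v_{3} + v_{6} = v_{7}  →  sig = [2:1]
  P = {7,8}:  v_{7} + v_{8} = v_{4}  →  sig = [2:1]
  P = {2,3}:  v_{2} + v_{3} = v_{1} + v_{4}  →  sig = [2:1,1]
  P = {5,7}:  v_{5} + v_{7} = v_{6} + v_{8}  →  sig = [2:1,1]
  P = {7,9}:  v_{7} + v_{9} = v_{1} + v_{8}  →  sig = [2:1,1]
  P = {3,9}:  v_{3} + v_{9} = 2·v_{1} + v_{4} + v_{8}  →  sig = [2:1,1,2]
  P = {3,8}:  v_{3} + v_{8} = v_{1} + 2·v_{4}  →  sig = [2:1,2]
  P = {4,5}:  v_{4} + v_{5} = v_{6} + 2·v_{8}  →  sig = [2:1,2]
  P = {4,9}:  v_{4} + v_{9} = v_{1} + 2·v_{8}  →  sig = [2:1,2]
  P = {5,9}:  v_{5} + v_{9} = 3·v_{2} + v_{8}  →  sig = [2:1,3]
  P = {1,5}:  v_{1} + v_{5} = 2·v_{2}  →  sig = [2:2]
  P = {6,9}:  v_{6} + v_{9} = 2·v_{2}  →  sig = [2:2]
  P = {1,4,6}:  v_{1} + v_{4} + v_{6} = 0  →  sig = [3:]
  P = {1,2,8}:  v_{1} + v_{2} + v_{8} = v_{9}  →  sig = [3:1]
  P = {1,4,7}:  v_{1} + v_{4} + v_{7} = v_{3}  →  sig = [3:1]
  P = {1,6,8}:  v_{1} + v_{6} + v_{8} = v_{2}  →  sig = [3:1]
  P = {2,6,8}:  v_{2} + v_{6} + v_{8} = v_{5}  →  sig = [3:1]

Signatures (|P|; sorted positive RHS coefficients), sorted:
    |P|=2: 15 collections, coeffs (), (1), (1), (1), (1), (1,1), (1,1), (1,1), (1,1,2), (1,2), (1,2), (1,2), (1,3), (2), (2)
    |P|=3: 5 collections, coeffs (), (1), (1), (1), (1)


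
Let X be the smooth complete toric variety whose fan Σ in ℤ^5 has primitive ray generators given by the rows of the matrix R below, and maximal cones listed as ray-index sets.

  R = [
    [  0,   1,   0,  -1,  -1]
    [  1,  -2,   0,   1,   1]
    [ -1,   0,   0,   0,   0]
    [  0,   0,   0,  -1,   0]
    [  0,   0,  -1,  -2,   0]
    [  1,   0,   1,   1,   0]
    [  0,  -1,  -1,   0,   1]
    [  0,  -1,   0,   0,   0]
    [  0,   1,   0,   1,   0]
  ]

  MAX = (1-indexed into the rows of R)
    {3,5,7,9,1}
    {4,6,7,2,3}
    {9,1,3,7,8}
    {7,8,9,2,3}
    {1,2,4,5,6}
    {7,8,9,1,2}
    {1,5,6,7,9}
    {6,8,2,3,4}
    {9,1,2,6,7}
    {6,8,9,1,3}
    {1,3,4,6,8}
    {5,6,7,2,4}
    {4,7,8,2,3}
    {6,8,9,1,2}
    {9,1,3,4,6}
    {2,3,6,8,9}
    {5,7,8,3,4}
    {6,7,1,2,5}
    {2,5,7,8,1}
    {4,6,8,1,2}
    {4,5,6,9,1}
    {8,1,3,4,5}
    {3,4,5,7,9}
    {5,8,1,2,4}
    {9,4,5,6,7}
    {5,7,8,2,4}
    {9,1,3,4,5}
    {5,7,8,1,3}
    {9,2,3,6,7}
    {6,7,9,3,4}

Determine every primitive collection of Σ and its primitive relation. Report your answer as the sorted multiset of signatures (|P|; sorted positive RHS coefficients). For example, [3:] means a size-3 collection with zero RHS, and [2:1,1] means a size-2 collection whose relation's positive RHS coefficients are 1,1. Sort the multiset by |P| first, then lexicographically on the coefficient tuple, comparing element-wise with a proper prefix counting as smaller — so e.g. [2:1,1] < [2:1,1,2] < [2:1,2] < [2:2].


The 11 primitive collections of Σ (r=9, n=5):

  • {4,8,9}:  v_{4} + v_{8} + v_{9} = 0  →  sig = [3:]
  • {1,2,3}:  v_{1} + v_{2} + v_{3} = v_{8}  →  sig = [3:1]
  • {1,4,7}:  v_{1} + v_{4} + v_{7} = v_{5}  →  sig = [3:1]
  • {3,5,6}:  v_{3} + v_{5} + v_{6} = v_{4}  →  sig = [3:1]
  • {6,7,8}:  v_{6} + v_{7} + v_{8} = v_{2}  →  sig = [3:1]
  • {2,4,9}:  v_{2} + v_{4} + v_{9} = v_{6} + v_{7}  →  sig = [3:1,1]
  • {5,8,9}:  v_{5} + v_{8} + v_{9} = v_{1} + v_{7}  →  sig = [3:1,1]
  • {2,3,5}:  v_{2} + v_{3} + v_{5} = v_{4} + v_{7} + v_{8}  →  sig = [3:1,1,1]
  • {5,6,8}:  v_{5} + v_{6} + v_{8} = v_{1} + v_{2} + v_{4}  →  sig = [3:1,1,1]
  • {2,5,9}:  v_{2} + v_{5} + v_{9} = v_{1} + v_{6} + 2·v_{7}  →  sig = [3:1,1,2]
  • {1,3,6,7}:  v_{1} + v_{3} + v_{6} + v_{7} = 0  →  sig = [4:]

so the primitive-relation signature multiset is
    |P|=3: 10 collections, coeffs (), (1), (1), (1), (1), (1,1), (1,1), (1,1,1), (1,1,1), (1,1,2)
    |P|=4: 1 collection, coeffs ()


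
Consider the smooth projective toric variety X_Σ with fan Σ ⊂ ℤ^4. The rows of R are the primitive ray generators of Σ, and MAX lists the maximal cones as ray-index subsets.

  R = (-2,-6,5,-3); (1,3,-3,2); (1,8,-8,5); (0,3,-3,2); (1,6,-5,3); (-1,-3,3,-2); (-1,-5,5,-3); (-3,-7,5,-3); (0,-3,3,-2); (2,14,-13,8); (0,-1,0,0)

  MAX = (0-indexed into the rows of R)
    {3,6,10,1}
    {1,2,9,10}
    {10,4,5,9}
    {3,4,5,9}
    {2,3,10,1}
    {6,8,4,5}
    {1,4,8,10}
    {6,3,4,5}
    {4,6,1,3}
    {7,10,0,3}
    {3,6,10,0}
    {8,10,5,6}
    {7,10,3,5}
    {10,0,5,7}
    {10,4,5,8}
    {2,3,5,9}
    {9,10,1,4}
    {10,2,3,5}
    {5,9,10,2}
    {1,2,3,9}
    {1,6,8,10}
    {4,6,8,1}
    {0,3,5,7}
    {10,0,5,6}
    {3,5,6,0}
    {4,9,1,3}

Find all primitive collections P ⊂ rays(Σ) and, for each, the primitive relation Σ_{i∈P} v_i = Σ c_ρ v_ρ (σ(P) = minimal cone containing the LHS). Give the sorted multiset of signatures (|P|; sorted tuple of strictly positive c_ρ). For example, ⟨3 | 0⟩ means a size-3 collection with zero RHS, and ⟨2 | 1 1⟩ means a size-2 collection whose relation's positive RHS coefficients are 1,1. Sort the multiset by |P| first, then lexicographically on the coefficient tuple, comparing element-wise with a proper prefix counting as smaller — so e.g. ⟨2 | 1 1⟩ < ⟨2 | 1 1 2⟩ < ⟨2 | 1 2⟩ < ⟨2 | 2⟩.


Minimal non-faces — 23 found among 11 rays, 26 max cones:

  {1,5}:  v_{1} + v_{5} = 0 — sig = ⟨2 | 0⟩
  {3,8}:  v_{3} + v_{8} = 0 — sig = ⟨2 | 0⟩
  {2,4}:  v_{2} + v_{4} = v_{9} — sig = ⟨2 | 1⟩
  {2,6}:  v_{2} + v_{6} = v_{3} — sig = ⟨2 | 1⟩
  {0,4}:  v_{0} + v_{4} = v_{3} + v_{5} — sig = ⟨2 | 1 1⟩
  {2,8}:  v_{2} + v_{8} = v_{4} + v_{10} — sig = ⟨2 | 1 1⟩
  {6,9}:  v_{6} + v_{9} = v_{3} + v_{4} — sig = ⟨2 | 1 1⟩
  {0,1}:  v_{0} + v_{1} = v_{3} + v_{6} + v_{10} — sig = ⟨2 | 1 1 1⟩
  {0,8}:  v_{0} + v_{8} = v_{5} + v_{6} + v_{10} — sig = ⟨2 | 1 1 1⟩
  {0,9}:  v_{0} + v_{9} = v_{2} + v_{3} + v_{5} — sig = ⟨2 | 1 1 1⟩
  {1,7}:  v_{1} + v_{7} = v_{0} + v_{3} + v_{10} — sig = ⟨2 | 1 1 1⟩
  {7,8}:  v_{7} + v_{8} = v_{0} + v_{5} + v_{10} — sig = ⟨2 | 1 1 1⟩
  {0,2}:  v_{0} + v_{2} = 2·v_{3} + v_{5} + v_{10} — sig = ⟨2 | 1 1 2⟩
  {7,9}:  v_{7} + v_{9} = v_{2} + 2·v_{3} + 2·v_{5} + v_{10} — sig = ⟨2 | 1 1 2 2⟩
  {8,9}:  v_{8} + v_{9} = 2·v_{4} + v_{10} — sig = ⟨2 | 1 2⟩
  {4,7}:  v_{4} + v_{7} = 2·v_{3} + 2·v_{5} + v_{10} — sig = ⟨2 | 1 2 2⟩
  {6,7}:  v_{6} + v_{7} = 2·v_{0} — sig = ⟨2 | 2⟩
  {2,7}:  v_{2} + v_{7} = 3·v_{3} + 2·v_{5} + 2·v_{10} — sig = ⟨2 | 2 2 3⟩
  {4,6,10}:  v_{4} + v_{6} + v_{10} = 0 — sig = ⟨3 | 0⟩
  {3,4,10}:  v_{3} + v_{4} + v_{10} = v_{2} — sig = ⟨3 | 1⟩
  {3,9,10}:  v_{3} + v_{9} + v_{10} = 2·v_{2} — sig = ⟨3 | 2⟩
  {0,3,5,10}:  v_{0} + v_{3} + v_{5} + v_{10} = v_{7} — sig = ⟨4 | 1⟩
  {3,5,6,10}:  v_{3} + v_{5} + v_{6} + v_{10} = v_{0} — sig = ⟨4 | 1⟩

so the primitive-relation signature multiset is
    |P|=2: 18 collections, coeffs (), (), (1), (1), (1,1), (1,1), (1,1), (1,1,1), (1,1,1), (1,1,1), (1,1,1), (1,1,1), (1,1,2), (1,1,2,2), (1,2), (1,2,2), (2), (2,2,3)
    |P|=3: 3 collections, coeffs (), (1), (2)
    |P|=4: 2 collections, coeffs (1), (1)


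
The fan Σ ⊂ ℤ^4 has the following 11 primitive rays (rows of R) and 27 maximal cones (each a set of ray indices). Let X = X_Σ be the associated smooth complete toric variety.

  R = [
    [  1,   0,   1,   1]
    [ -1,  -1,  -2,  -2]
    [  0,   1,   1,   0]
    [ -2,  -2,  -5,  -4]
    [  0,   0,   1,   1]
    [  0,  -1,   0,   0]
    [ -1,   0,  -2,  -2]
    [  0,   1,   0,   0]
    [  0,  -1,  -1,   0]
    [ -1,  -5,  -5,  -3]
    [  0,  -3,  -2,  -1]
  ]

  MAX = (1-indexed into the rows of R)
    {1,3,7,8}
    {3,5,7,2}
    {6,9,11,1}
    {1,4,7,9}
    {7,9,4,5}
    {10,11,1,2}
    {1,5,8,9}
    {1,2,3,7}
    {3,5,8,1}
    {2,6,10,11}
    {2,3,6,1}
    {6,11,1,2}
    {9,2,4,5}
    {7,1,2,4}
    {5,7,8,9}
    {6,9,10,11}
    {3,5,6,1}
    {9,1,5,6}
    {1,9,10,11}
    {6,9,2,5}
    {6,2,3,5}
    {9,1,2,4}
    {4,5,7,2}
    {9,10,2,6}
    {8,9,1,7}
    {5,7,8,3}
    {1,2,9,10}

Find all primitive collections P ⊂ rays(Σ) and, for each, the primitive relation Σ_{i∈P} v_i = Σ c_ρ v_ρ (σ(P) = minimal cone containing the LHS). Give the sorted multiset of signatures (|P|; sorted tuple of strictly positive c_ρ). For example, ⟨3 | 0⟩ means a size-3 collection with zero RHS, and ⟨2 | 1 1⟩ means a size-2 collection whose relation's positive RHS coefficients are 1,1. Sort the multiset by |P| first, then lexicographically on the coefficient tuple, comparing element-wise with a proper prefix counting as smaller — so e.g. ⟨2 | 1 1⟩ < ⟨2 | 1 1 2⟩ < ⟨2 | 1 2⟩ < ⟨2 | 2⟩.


24 minimal non-faces of Δ(Σ) (on 11 rays):

  P={3,9}:  v_{3} + v_{9} = 0  →  sig = ⟨2 | 0⟩
  P={6,8}:  v_{6} + v_{8} = 0  →  sig = ⟨2 | 0⟩
  P={2,8}:  v_{2} + v_{8} = v_{7}  →  sig = ⟨2 | 1⟩
  P={6,7}:  v_{6} + v_{7} = v_{2}  →  sig = ⟨2 | 1⟩
  P={3,4}:  v_{3} + v_{4} = v_{2} + v_{7}  →  sig = ⟨2 | 1 1⟩
  P={3,10}:  v_{3} + v_{10} = v_{2} + v_{11}  →  sig = ⟨2 | 1 1⟩
  P={3,11}:  v_{3} + v_{11} = v_{1} + v_{2} + v_{6}  →  sig = ⟨2 | 1 1 1⟩
  P={8,11}:  v_{8} + v_{11} = v_{1} + v_{2} + v_{9}  →  sig = ⟨2 | 1 1 1⟩
  P={7,11}:  v_{7} + v_{11} = v_{1} + 2·v_{2} + v_{9}  →  sig = ⟨2 | 1 1 2⟩
  P={4,6}:  v_{4} + v_{6} = 2·v_{2} + v_{9}  →  sig = ⟨2 | 1 2⟩
  P={4,8}:  v_{4} + v_{8} = 2·v_{7} + v_{9}  →  sig = ⟨2 | 1 2⟩
  P={5,11}:  v_{5} + v_{11} = 2·v_{6} + v_{9}  →  sig = ⟨2 | 1 2⟩
  P={5,10}:  v_{5} + v_{10} = v_{2} + 2·v_{6} + 2·v_{9}  →  sig = ⟨2 | 1 2 2⟩
  P={8,10}:  v_{8} + v_{10} = v_{1} + 2·v_{2} + 2·v_{9}  →  sig = ⟨2 | 1 2 2⟩
  P={4,11}:  v_{4} + v_{11} = v_{1} + 3·v_{2} + 2·v_{9}  →  sig = ⟨2 | 1 2 3⟩
  P={7,10}:  v_{7} + v_{10} = v_{1} + 3·v_{2} + 2·v_{9}  →  sig = ⟨2 | 1 2 3⟩
  P={4,10}:  v_{4} + v_{10} = v_{1} + 4·v_{2} + 3·v_{9}  →  sig = ⟨2 | 1 3 4⟩
  P={1,5,7}:  v_{1} + v_{5} + v_{7} = 0  →  sig = ⟨3 | 0⟩
  P={1,2,5}:  v_{1} + v_{2} + v_{5} = v_{6}  →  sig = ⟨3 | 1⟩
  P={2,7,9}:  v_{2} + v_{7} + v_{9} = v_{4}  →  sig = ⟨3 | 1⟩
  P={2,9,11}:  v_{2} + v_{9} + v_{11} = v_{10}  →  sig = ⟨3 | 1⟩
  P={1,4,5}:  v_{1} + v_{4} + v_{5} = v_{2} + v_{9}  →  sig = ⟨3 | 1 1⟩
  P={1,6,10}:  v_{1} + v_{6} + v_{10} = 2·v_{11}  →  sig = ⟨3 | 2⟩
  P={1,2,6,9}:  v_{1} + v_{2} + v_{6} + v_{9} = v_{11}  →  sig = ⟨4 | 1⟩

Hence PRS(X_Σ) =
    ⟨2 | 0⟩
    ⟨2 | 0⟩
    ⟨2 | 1⟩
    ⟨2 | 1⟩
    ⟨2 | 1 1⟩
    ⟨2 | 1 1⟩
    ⟨2 | 1 1 1⟩
    ⟨2 | 1 1 1⟩
    ⟨2 | 1 1 2⟩
    ⟨2 | 1 2⟩
    ⟨2 | 1 2⟩
    ⟨2 | 1 2⟩
    ⟨2 | 1 2 2⟩
    ⟨2 | 1 2 2⟩
    ⟨2 | 1 2 3⟩
    ⟨2 | 1 2 3⟩
    ⟨2 | 1 3 4⟩
    ⟨3 | 0⟩
    ⟨3 | 1⟩
    ⟨3 | 1⟩
    ⟨3 | 1⟩
    ⟨3 | 1 1⟩
    ⟨3 | 2⟩
    ⟨4 | 1⟩
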